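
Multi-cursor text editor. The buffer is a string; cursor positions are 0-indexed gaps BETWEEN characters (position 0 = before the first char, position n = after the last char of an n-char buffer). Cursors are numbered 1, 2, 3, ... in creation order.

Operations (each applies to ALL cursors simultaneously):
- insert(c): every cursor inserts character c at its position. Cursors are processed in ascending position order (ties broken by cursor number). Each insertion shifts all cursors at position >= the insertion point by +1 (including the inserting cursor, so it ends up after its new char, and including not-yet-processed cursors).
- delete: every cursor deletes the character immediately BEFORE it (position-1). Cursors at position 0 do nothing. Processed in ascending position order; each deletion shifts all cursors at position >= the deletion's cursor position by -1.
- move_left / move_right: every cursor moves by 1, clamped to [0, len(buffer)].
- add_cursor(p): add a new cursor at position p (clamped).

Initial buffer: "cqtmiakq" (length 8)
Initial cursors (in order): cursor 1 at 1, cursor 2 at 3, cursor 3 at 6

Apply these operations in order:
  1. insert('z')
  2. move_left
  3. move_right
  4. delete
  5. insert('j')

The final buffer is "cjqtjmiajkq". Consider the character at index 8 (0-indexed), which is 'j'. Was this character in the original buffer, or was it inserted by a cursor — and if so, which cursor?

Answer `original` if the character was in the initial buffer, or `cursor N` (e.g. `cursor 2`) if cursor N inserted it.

After op 1 (insert('z')): buffer="czqtzmiazkq" (len 11), cursors c1@2 c2@5 c3@9, authorship .1..2...3..
After op 2 (move_left): buffer="czqtzmiazkq" (len 11), cursors c1@1 c2@4 c3@8, authorship .1..2...3..
After op 3 (move_right): buffer="czqtzmiazkq" (len 11), cursors c1@2 c2@5 c3@9, authorship .1..2...3..
After op 4 (delete): buffer="cqtmiakq" (len 8), cursors c1@1 c2@3 c3@6, authorship ........
After op 5 (insert('j')): buffer="cjqtjmiajkq" (len 11), cursors c1@2 c2@5 c3@9, authorship .1..2...3..
Authorship (.=original, N=cursor N): . 1 . . 2 . . . 3 . .
Index 8: author = 3

Answer: cursor 3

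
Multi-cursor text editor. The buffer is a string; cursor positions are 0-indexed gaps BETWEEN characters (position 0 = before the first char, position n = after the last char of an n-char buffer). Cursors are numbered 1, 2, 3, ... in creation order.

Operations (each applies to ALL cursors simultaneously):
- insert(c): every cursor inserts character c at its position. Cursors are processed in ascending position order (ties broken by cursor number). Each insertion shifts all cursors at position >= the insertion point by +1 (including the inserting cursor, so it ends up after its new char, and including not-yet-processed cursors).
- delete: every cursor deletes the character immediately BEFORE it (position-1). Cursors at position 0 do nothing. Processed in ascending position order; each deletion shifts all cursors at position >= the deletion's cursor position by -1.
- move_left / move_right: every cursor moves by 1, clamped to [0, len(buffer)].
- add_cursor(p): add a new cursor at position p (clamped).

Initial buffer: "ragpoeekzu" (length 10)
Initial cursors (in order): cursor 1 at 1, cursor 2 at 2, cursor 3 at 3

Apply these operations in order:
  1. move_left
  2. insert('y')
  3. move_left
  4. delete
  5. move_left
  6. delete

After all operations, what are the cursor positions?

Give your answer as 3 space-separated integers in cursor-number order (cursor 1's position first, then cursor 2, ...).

Answer: 0 0 0

Derivation:
After op 1 (move_left): buffer="ragpoeekzu" (len 10), cursors c1@0 c2@1 c3@2, authorship ..........
After op 2 (insert('y')): buffer="yryaygpoeekzu" (len 13), cursors c1@1 c2@3 c3@5, authorship 1.2.3........
After op 3 (move_left): buffer="yryaygpoeekzu" (len 13), cursors c1@0 c2@2 c3@4, authorship 1.2.3........
After op 4 (delete): buffer="yyygpoeekzu" (len 11), cursors c1@0 c2@1 c3@2, authorship 123........
After op 5 (move_left): buffer="yyygpoeekzu" (len 11), cursors c1@0 c2@0 c3@1, authorship 123........
After op 6 (delete): buffer="yygpoeekzu" (len 10), cursors c1@0 c2@0 c3@0, authorship 23........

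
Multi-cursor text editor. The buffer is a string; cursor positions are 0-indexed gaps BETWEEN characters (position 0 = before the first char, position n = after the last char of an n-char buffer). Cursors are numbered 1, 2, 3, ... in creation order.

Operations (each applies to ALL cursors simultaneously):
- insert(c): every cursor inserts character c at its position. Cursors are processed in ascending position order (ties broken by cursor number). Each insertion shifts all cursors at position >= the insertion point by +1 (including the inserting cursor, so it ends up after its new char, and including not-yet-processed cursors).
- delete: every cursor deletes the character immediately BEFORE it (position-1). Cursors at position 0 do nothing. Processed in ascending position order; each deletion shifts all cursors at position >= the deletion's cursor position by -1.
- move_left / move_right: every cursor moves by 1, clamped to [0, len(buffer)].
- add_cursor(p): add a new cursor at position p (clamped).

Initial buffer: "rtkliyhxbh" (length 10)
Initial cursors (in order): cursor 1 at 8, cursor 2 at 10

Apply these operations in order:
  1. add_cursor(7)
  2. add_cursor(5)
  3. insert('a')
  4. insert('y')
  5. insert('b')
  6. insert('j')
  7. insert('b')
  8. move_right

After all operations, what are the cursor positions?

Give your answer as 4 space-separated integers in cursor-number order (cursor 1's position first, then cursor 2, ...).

Answer: 24 30 18 11

Derivation:
After op 1 (add_cursor(7)): buffer="rtkliyhxbh" (len 10), cursors c3@7 c1@8 c2@10, authorship ..........
After op 2 (add_cursor(5)): buffer="rtkliyhxbh" (len 10), cursors c4@5 c3@7 c1@8 c2@10, authorship ..........
After op 3 (insert('a')): buffer="rtkliayhaxabha" (len 14), cursors c4@6 c3@9 c1@11 c2@14, authorship .....4..3.1..2
After op 4 (insert('y')): buffer="rtkliayyhayxaybhay" (len 18), cursors c4@7 c3@11 c1@14 c2@18, authorship .....44..33.11..22
After op 5 (insert('b')): buffer="rtkliaybyhaybxaybbhayb" (len 22), cursors c4@8 c3@13 c1@17 c2@22, authorship .....444..333.111..222
After op 6 (insert('j')): buffer="rtkliaybjyhaybjxaybjbhaybj" (len 26), cursors c4@9 c3@15 c1@20 c2@26, authorship .....4444..3333.1111..2222
After op 7 (insert('b')): buffer="rtkliaybjbyhaybjbxaybjbbhaybjb" (len 30), cursors c4@10 c3@17 c1@23 c2@30, authorship .....44444..33333.11111..22222
After op 8 (move_right): buffer="rtkliaybjbyhaybjbxaybjbbhaybjb" (len 30), cursors c4@11 c3@18 c1@24 c2@30, authorship .....44444..33333.11111..22222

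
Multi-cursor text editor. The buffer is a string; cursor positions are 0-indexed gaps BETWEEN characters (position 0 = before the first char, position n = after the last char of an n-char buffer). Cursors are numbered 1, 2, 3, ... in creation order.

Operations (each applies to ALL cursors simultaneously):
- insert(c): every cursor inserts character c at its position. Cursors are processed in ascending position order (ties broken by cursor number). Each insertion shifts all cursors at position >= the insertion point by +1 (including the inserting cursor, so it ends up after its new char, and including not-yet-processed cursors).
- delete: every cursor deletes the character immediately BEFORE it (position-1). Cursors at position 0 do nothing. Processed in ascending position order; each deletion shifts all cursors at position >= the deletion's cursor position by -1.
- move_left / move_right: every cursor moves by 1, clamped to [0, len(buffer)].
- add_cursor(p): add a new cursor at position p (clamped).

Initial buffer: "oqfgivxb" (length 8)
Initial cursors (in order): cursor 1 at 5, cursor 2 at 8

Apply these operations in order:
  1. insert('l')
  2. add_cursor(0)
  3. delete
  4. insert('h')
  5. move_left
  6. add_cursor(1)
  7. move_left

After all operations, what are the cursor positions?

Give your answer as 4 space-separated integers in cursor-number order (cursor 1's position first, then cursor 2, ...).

After op 1 (insert('l')): buffer="oqfgilvxbl" (len 10), cursors c1@6 c2@10, authorship .....1...2
After op 2 (add_cursor(0)): buffer="oqfgilvxbl" (len 10), cursors c3@0 c1@6 c2@10, authorship .....1...2
After op 3 (delete): buffer="oqfgivxb" (len 8), cursors c3@0 c1@5 c2@8, authorship ........
After op 4 (insert('h')): buffer="hoqfgihvxbh" (len 11), cursors c3@1 c1@7 c2@11, authorship 3.....1...2
After op 5 (move_left): buffer="hoqfgihvxbh" (len 11), cursors c3@0 c1@6 c2@10, authorship 3.....1...2
After op 6 (add_cursor(1)): buffer="hoqfgihvxbh" (len 11), cursors c3@0 c4@1 c1@6 c2@10, authorship 3.....1...2
After op 7 (move_left): buffer="hoqfgihvxbh" (len 11), cursors c3@0 c4@0 c1@5 c2@9, authorship 3.....1...2

Answer: 5 9 0 0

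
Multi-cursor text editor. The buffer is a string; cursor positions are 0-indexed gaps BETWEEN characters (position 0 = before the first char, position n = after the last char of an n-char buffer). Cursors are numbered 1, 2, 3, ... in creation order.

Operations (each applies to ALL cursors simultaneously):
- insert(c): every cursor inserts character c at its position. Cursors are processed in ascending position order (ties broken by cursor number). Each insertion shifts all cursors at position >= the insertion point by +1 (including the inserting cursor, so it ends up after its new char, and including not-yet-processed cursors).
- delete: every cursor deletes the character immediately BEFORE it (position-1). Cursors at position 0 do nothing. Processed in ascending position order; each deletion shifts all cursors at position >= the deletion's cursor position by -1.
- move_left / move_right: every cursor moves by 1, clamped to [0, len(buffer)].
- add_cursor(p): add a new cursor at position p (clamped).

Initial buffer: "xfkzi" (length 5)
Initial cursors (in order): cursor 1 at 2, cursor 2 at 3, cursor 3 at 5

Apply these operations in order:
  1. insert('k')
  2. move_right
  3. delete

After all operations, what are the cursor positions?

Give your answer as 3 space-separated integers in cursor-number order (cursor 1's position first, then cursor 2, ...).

Answer: 3 4 5

Derivation:
After op 1 (insert('k')): buffer="xfkkkzik" (len 8), cursors c1@3 c2@5 c3@8, authorship ..1.2..3
After op 2 (move_right): buffer="xfkkkzik" (len 8), cursors c1@4 c2@6 c3@8, authorship ..1.2..3
After op 3 (delete): buffer="xfkki" (len 5), cursors c1@3 c2@4 c3@5, authorship ..12.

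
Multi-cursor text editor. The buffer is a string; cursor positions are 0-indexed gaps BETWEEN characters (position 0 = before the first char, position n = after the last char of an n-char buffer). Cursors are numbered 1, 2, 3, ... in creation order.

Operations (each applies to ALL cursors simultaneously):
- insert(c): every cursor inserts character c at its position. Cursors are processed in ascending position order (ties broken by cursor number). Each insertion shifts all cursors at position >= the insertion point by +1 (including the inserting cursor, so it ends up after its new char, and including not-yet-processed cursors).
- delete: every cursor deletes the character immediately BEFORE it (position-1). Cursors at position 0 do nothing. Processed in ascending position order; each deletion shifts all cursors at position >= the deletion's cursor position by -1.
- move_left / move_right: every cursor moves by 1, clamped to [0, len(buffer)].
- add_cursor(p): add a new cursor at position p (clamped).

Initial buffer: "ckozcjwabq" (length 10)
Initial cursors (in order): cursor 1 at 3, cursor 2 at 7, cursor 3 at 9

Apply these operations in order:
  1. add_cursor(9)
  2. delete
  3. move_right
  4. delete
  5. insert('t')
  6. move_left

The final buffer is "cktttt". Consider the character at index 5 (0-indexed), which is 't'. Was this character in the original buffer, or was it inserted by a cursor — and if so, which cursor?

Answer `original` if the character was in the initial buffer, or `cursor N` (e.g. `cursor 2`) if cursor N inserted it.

Answer: cursor 4

Derivation:
After op 1 (add_cursor(9)): buffer="ckozcjwabq" (len 10), cursors c1@3 c2@7 c3@9 c4@9, authorship ..........
After op 2 (delete): buffer="ckzcjq" (len 6), cursors c1@2 c2@5 c3@5 c4@5, authorship ......
After op 3 (move_right): buffer="ckzcjq" (len 6), cursors c1@3 c2@6 c3@6 c4@6, authorship ......
After op 4 (delete): buffer="ck" (len 2), cursors c1@2 c2@2 c3@2 c4@2, authorship ..
After op 5 (insert('t')): buffer="cktttt" (len 6), cursors c1@6 c2@6 c3@6 c4@6, authorship ..1234
After op 6 (move_left): buffer="cktttt" (len 6), cursors c1@5 c2@5 c3@5 c4@5, authorship ..1234
Authorship (.=original, N=cursor N): . . 1 2 3 4
Index 5: author = 4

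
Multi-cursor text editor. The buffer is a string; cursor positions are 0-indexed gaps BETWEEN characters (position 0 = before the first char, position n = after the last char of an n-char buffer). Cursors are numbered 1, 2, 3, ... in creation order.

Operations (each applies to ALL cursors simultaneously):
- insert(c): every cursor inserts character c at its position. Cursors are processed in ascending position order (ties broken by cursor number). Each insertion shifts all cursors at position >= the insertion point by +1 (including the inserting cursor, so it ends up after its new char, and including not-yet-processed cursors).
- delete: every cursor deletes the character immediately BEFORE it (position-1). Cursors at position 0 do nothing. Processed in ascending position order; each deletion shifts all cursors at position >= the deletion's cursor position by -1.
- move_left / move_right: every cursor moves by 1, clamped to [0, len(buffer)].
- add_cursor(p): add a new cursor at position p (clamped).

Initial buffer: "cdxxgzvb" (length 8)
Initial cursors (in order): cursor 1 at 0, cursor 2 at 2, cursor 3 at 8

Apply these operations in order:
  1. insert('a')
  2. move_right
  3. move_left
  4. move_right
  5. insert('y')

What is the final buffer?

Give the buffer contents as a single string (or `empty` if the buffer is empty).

Answer: acydaxyxgzvbay

Derivation:
After op 1 (insert('a')): buffer="acdaxxgzvba" (len 11), cursors c1@1 c2@4 c3@11, authorship 1..2......3
After op 2 (move_right): buffer="acdaxxgzvba" (len 11), cursors c1@2 c2@5 c3@11, authorship 1..2......3
After op 3 (move_left): buffer="acdaxxgzvba" (len 11), cursors c1@1 c2@4 c3@10, authorship 1..2......3
After op 4 (move_right): buffer="acdaxxgzvba" (len 11), cursors c1@2 c2@5 c3@11, authorship 1..2......3
After op 5 (insert('y')): buffer="acydaxyxgzvbay" (len 14), cursors c1@3 c2@7 c3@14, authorship 1.1.2.2.....33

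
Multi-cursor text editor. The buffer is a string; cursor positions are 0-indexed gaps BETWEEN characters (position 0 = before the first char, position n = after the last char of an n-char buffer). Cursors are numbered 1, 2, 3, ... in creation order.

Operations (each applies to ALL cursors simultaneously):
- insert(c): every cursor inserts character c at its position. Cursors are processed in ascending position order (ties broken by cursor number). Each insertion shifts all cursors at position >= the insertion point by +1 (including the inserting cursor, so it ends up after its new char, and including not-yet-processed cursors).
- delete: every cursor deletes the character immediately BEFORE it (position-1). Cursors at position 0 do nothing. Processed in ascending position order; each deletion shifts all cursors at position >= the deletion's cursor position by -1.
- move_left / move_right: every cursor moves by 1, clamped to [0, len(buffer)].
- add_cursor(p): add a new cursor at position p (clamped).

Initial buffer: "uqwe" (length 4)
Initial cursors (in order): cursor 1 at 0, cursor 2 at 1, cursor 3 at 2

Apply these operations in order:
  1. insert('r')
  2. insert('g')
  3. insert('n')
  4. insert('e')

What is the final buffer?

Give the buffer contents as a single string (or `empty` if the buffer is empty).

Answer: rgneurgneqrgnewe

Derivation:
After op 1 (insert('r')): buffer="rurqrwe" (len 7), cursors c1@1 c2@3 c3@5, authorship 1.2.3..
After op 2 (insert('g')): buffer="rgurgqrgwe" (len 10), cursors c1@2 c2@5 c3@8, authorship 11.22.33..
After op 3 (insert('n')): buffer="rgnurgnqrgnwe" (len 13), cursors c1@3 c2@7 c3@11, authorship 111.222.333..
After op 4 (insert('e')): buffer="rgneurgneqrgnewe" (len 16), cursors c1@4 c2@9 c3@14, authorship 1111.2222.3333..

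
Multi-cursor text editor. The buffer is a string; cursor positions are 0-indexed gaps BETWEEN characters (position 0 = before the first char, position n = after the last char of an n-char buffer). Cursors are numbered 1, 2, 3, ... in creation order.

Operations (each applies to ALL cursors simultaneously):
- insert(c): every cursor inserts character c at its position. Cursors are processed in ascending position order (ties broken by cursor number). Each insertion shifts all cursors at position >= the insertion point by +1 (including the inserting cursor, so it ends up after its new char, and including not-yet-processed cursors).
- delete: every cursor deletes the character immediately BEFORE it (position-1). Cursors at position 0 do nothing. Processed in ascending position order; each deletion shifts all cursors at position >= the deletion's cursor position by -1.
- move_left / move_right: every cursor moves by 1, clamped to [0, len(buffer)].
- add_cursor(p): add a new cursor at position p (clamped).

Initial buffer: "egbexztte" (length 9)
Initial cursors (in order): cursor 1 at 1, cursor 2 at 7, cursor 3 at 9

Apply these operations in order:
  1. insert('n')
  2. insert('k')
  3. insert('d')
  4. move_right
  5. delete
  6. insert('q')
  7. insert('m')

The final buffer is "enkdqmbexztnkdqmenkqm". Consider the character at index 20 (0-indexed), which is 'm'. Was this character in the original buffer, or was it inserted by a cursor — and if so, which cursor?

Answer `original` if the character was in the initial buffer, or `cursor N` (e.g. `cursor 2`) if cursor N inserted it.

Answer: cursor 3

Derivation:
After op 1 (insert('n')): buffer="engbexztnten" (len 12), cursors c1@2 c2@9 c3@12, authorship .1......2..3
After op 2 (insert('k')): buffer="enkgbexztnktenk" (len 15), cursors c1@3 c2@11 c3@15, authorship .11......22..33
After op 3 (insert('d')): buffer="enkdgbexztnkdtenkd" (len 18), cursors c1@4 c2@13 c3@18, authorship .111......222..333
After op 4 (move_right): buffer="enkdgbexztnkdtenkd" (len 18), cursors c1@5 c2@14 c3@18, authorship .111......222..333
After op 5 (delete): buffer="enkdbexztnkdenk" (len 15), cursors c1@4 c2@12 c3@15, authorship .111.....222.33
After op 6 (insert('q')): buffer="enkdqbexztnkdqenkq" (len 18), cursors c1@5 c2@14 c3@18, authorship .1111.....2222.333
After op 7 (insert('m')): buffer="enkdqmbexztnkdqmenkqm" (len 21), cursors c1@6 c2@16 c3@21, authorship .11111.....22222.3333
Authorship (.=original, N=cursor N): . 1 1 1 1 1 . . . . . 2 2 2 2 2 . 3 3 3 3
Index 20: author = 3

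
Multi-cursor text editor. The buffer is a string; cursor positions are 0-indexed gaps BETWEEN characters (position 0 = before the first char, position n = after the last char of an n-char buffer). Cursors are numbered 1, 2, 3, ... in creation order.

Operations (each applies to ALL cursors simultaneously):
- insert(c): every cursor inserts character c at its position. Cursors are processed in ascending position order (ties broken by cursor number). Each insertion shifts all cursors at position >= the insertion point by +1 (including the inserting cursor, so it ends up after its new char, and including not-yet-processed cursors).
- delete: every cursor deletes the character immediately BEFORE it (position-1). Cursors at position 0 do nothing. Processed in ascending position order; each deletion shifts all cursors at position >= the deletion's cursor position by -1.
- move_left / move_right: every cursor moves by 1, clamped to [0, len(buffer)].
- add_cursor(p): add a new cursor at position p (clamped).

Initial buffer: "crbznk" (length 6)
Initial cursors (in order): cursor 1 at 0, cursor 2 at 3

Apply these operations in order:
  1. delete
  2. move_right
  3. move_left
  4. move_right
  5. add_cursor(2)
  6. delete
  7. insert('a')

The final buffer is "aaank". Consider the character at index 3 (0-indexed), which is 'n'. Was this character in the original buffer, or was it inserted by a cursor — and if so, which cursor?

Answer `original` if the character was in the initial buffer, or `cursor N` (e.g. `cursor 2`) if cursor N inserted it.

After op 1 (delete): buffer="crznk" (len 5), cursors c1@0 c2@2, authorship .....
After op 2 (move_right): buffer="crznk" (len 5), cursors c1@1 c2@3, authorship .....
After op 3 (move_left): buffer="crznk" (len 5), cursors c1@0 c2@2, authorship .....
After op 4 (move_right): buffer="crznk" (len 5), cursors c1@1 c2@3, authorship .....
After op 5 (add_cursor(2)): buffer="crznk" (len 5), cursors c1@1 c3@2 c2@3, authorship .....
After op 6 (delete): buffer="nk" (len 2), cursors c1@0 c2@0 c3@0, authorship ..
After op 7 (insert('a')): buffer="aaank" (len 5), cursors c1@3 c2@3 c3@3, authorship 123..
Authorship (.=original, N=cursor N): 1 2 3 . .
Index 3: author = original

Answer: original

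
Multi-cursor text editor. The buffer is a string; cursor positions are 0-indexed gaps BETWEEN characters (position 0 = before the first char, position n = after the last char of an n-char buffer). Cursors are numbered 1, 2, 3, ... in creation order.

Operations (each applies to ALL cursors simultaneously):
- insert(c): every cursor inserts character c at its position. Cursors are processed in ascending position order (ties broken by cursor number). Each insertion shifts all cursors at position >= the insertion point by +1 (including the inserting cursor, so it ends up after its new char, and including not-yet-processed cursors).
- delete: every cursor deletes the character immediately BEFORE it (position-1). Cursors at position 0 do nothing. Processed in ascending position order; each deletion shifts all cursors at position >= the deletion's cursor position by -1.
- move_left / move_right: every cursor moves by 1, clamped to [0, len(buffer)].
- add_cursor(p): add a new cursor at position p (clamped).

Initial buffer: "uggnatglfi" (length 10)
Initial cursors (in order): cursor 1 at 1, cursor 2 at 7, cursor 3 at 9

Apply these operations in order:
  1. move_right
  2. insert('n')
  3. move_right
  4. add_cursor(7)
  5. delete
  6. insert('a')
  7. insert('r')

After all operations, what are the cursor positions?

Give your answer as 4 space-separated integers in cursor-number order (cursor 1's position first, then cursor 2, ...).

Answer: 5 14 17 9

Derivation:
After op 1 (move_right): buffer="uggnatglfi" (len 10), cursors c1@2 c2@8 c3@10, authorship ..........
After op 2 (insert('n')): buffer="ugngnatglnfin" (len 13), cursors c1@3 c2@10 c3@13, authorship ..1......2..3
After op 3 (move_right): buffer="ugngnatglnfin" (len 13), cursors c1@4 c2@11 c3@13, authorship ..1......2..3
After op 4 (add_cursor(7)): buffer="ugngnatglnfin" (len 13), cursors c1@4 c4@7 c2@11 c3@13, authorship ..1......2..3
After op 5 (delete): buffer="ugnnaglni" (len 9), cursors c1@3 c4@5 c2@8 c3@9, authorship ..1....2.
After op 6 (insert('a')): buffer="ugnanaaglnaia" (len 13), cursors c1@4 c4@7 c2@11 c3@13, authorship ..11..4..22.3
After op 7 (insert('r')): buffer="ugnarnaarglnariar" (len 17), cursors c1@5 c4@9 c2@14 c3@17, authorship ..111..44..222.33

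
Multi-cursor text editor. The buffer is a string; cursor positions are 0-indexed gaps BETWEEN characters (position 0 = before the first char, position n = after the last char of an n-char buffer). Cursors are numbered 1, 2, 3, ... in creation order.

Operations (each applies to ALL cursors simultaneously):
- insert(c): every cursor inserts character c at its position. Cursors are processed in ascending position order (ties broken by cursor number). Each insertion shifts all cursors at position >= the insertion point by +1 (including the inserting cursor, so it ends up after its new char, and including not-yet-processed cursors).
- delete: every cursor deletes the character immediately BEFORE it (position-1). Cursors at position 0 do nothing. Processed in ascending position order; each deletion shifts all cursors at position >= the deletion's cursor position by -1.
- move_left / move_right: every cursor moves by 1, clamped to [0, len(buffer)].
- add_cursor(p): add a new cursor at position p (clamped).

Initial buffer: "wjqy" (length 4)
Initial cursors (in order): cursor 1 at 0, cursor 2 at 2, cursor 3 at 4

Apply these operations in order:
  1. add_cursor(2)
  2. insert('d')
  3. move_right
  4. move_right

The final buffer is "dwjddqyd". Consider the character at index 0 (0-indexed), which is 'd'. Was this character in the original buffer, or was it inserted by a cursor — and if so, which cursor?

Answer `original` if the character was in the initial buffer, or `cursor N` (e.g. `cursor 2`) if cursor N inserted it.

Answer: cursor 1

Derivation:
After op 1 (add_cursor(2)): buffer="wjqy" (len 4), cursors c1@0 c2@2 c4@2 c3@4, authorship ....
After op 2 (insert('d')): buffer="dwjddqyd" (len 8), cursors c1@1 c2@5 c4@5 c3@8, authorship 1..24..3
After op 3 (move_right): buffer="dwjddqyd" (len 8), cursors c1@2 c2@6 c4@6 c3@8, authorship 1..24..3
After op 4 (move_right): buffer="dwjddqyd" (len 8), cursors c1@3 c2@7 c4@7 c3@8, authorship 1..24..3
Authorship (.=original, N=cursor N): 1 . . 2 4 . . 3
Index 0: author = 1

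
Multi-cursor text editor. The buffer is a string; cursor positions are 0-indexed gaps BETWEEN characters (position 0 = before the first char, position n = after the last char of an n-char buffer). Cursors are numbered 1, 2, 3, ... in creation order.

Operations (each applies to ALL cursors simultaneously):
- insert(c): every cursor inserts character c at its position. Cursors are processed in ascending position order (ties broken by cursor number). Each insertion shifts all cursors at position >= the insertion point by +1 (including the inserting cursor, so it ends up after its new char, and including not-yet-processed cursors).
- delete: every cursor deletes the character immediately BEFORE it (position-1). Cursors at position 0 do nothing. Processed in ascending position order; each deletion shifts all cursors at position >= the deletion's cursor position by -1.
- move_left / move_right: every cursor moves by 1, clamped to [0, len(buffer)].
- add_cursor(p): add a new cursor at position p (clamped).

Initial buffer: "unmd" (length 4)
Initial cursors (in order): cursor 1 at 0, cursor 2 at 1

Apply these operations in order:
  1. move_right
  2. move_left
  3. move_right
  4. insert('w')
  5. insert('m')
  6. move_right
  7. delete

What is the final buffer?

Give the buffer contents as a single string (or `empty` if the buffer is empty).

Answer: uwmwmd

Derivation:
After op 1 (move_right): buffer="unmd" (len 4), cursors c1@1 c2@2, authorship ....
After op 2 (move_left): buffer="unmd" (len 4), cursors c1@0 c2@1, authorship ....
After op 3 (move_right): buffer="unmd" (len 4), cursors c1@1 c2@2, authorship ....
After op 4 (insert('w')): buffer="uwnwmd" (len 6), cursors c1@2 c2@4, authorship .1.2..
After op 5 (insert('m')): buffer="uwmnwmmd" (len 8), cursors c1@3 c2@6, authorship .11.22..
After op 6 (move_right): buffer="uwmnwmmd" (len 8), cursors c1@4 c2@7, authorship .11.22..
After op 7 (delete): buffer="uwmwmd" (len 6), cursors c1@3 c2@5, authorship .1122.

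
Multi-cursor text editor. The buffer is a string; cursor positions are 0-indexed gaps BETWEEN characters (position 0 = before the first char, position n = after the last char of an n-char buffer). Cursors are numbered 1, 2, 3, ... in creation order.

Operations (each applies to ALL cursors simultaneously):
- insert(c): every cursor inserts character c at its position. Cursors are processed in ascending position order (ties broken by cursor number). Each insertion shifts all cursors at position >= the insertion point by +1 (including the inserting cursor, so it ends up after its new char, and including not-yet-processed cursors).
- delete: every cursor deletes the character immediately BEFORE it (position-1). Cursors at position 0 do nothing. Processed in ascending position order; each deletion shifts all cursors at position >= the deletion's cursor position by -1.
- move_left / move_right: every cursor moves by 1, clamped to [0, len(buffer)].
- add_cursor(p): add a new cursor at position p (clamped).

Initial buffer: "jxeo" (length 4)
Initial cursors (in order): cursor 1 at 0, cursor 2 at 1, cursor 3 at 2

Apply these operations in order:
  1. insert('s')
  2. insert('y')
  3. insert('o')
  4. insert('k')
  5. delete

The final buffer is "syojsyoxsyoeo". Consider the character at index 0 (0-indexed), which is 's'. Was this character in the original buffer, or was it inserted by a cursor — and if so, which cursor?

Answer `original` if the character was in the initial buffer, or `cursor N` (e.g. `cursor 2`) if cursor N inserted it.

Answer: cursor 1

Derivation:
After op 1 (insert('s')): buffer="sjsxseo" (len 7), cursors c1@1 c2@3 c3@5, authorship 1.2.3..
After op 2 (insert('y')): buffer="syjsyxsyeo" (len 10), cursors c1@2 c2@5 c3@8, authorship 11.22.33..
After op 3 (insert('o')): buffer="syojsyoxsyoeo" (len 13), cursors c1@3 c2@7 c3@11, authorship 111.222.333..
After op 4 (insert('k')): buffer="syokjsyokxsyokeo" (len 16), cursors c1@4 c2@9 c3@14, authorship 1111.2222.3333..
After op 5 (delete): buffer="syojsyoxsyoeo" (len 13), cursors c1@3 c2@7 c3@11, authorship 111.222.333..
Authorship (.=original, N=cursor N): 1 1 1 . 2 2 2 . 3 3 3 . .
Index 0: author = 1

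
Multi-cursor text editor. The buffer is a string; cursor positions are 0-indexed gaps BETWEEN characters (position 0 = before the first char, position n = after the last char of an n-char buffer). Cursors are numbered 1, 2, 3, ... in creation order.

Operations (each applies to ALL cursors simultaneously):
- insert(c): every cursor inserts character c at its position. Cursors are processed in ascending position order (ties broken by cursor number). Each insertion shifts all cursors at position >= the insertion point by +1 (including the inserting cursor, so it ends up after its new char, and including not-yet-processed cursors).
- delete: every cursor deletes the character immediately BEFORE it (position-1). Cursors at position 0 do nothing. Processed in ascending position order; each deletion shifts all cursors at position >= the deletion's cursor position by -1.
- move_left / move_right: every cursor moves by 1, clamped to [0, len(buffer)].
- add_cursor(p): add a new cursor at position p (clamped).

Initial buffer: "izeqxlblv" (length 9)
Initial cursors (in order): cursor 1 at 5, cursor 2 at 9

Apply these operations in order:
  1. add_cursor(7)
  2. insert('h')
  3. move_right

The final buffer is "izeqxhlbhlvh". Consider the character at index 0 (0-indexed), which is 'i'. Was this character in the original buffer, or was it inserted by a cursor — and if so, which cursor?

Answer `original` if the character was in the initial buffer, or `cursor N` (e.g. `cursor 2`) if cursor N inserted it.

Answer: original

Derivation:
After op 1 (add_cursor(7)): buffer="izeqxlblv" (len 9), cursors c1@5 c3@7 c2@9, authorship .........
After op 2 (insert('h')): buffer="izeqxhlbhlvh" (len 12), cursors c1@6 c3@9 c2@12, authorship .....1..3..2
After op 3 (move_right): buffer="izeqxhlbhlvh" (len 12), cursors c1@7 c3@10 c2@12, authorship .....1..3..2
Authorship (.=original, N=cursor N): . . . . . 1 . . 3 . . 2
Index 0: author = original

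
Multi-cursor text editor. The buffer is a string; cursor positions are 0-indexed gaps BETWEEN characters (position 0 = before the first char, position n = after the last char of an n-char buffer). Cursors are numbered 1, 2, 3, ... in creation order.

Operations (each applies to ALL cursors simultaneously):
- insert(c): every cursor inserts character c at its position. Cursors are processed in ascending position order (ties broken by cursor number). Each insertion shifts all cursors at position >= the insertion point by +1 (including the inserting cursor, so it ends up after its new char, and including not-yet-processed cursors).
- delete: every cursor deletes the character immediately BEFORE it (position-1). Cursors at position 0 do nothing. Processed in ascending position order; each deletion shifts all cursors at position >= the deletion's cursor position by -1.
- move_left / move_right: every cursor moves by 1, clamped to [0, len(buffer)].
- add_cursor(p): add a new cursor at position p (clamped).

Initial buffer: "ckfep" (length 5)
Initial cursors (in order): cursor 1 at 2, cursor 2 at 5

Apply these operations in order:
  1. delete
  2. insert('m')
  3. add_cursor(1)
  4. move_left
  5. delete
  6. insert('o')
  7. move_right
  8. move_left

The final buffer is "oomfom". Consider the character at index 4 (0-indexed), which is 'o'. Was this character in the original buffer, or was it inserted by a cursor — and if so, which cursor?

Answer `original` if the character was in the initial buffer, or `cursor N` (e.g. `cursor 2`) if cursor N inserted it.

Answer: cursor 2

Derivation:
After op 1 (delete): buffer="cfe" (len 3), cursors c1@1 c2@3, authorship ...
After op 2 (insert('m')): buffer="cmfem" (len 5), cursors c1@2 c2@5, authorship .1..2
After op 3 (add_cursor(1)): buffer="cmfem" (len 5), cursors c3@1 c1@2 c2@5, authorship .1..2
After op 4 (move_left): buffer="cmfem" (len 5), cursors c3@0 c1@1 c2@4, authorship .1..2
After op 5 (delete): buffer="mfm" (len 3), cursors c1@0 c3@0 c2@2, authorship 1.2
After op 6 (insert('o')): buffer="oomfom" (len 6), cursors c1@2 c3@2 c2@5, authorship 131.22
After op 7 (move_right): buffer="oomfom" (len 6), cursors c1@3 c3@3 c2@6, authorship 131.22
After op 8 (move_left): buffer="oomfom" (len 6), cursors c1@2 c3@2 c2@5, authorship 131.22
Authorship (.=original, N=cursor N): 1 3 1 . 2 2
Index 4: author = 2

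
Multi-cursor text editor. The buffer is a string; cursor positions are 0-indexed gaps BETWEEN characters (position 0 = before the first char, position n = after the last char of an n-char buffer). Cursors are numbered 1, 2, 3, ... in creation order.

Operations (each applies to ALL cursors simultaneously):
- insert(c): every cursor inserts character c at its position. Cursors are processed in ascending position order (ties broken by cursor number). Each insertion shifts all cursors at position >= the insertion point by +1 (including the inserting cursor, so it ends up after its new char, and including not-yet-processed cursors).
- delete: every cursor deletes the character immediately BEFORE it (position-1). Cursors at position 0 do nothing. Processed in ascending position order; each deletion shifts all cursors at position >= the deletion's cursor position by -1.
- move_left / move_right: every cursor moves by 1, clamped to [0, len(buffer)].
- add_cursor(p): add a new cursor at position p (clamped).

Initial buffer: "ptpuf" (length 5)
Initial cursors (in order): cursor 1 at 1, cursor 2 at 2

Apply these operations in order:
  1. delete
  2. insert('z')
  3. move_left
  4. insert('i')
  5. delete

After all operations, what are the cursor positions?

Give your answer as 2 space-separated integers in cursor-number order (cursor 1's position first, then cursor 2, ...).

Answer: 1 1

Derivation:
After op 1 (delete): buffer="puf" (len 3), cursors c1@0 c2@0, authorship ...
After op 2 (insert('z')): buffer="zzpuf" (len 5), cursors c1@2 c2@2, authorship 12...
After op 3 (move_left): buffer="zzpuf" (len 5), cursors c1@1 c2@1, authorship 12...
After op 4 (insert('i')): buffer="ziizpuf" (len 7), cursors c1@3 c2@3, authorship 1122...
After op 5 (delete): buffer="zzpuf" (len 5), cursors c1@1 c2@1, authorship 12...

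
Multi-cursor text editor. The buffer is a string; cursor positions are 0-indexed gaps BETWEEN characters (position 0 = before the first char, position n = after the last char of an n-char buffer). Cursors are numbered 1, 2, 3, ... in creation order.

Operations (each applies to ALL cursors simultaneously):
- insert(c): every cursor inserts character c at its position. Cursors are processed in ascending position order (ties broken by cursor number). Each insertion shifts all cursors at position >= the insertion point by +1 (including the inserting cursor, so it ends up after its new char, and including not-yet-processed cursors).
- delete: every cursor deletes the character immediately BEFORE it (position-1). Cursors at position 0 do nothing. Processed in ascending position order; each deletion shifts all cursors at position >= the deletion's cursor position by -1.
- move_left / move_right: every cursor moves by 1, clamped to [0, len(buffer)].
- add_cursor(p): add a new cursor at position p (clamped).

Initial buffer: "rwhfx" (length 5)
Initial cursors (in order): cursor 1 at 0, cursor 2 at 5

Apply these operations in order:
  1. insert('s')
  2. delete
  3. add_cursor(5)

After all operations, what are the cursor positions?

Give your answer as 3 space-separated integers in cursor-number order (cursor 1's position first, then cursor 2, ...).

After op 1 (insert('s')): buffer="srwhfxs" (len 7), cursors c1@1 c2@7, authorship 1.....2
After op 2 (delete): buffer="rwhfx" (len 5), cursors c1@0 c2@5, authorship .....
After op 3 (add_cursor(5)): buffer="rwhfx" (len 5), cursors c1@0 c2@5 c3@5, authorship .....

Answer: 0 5 5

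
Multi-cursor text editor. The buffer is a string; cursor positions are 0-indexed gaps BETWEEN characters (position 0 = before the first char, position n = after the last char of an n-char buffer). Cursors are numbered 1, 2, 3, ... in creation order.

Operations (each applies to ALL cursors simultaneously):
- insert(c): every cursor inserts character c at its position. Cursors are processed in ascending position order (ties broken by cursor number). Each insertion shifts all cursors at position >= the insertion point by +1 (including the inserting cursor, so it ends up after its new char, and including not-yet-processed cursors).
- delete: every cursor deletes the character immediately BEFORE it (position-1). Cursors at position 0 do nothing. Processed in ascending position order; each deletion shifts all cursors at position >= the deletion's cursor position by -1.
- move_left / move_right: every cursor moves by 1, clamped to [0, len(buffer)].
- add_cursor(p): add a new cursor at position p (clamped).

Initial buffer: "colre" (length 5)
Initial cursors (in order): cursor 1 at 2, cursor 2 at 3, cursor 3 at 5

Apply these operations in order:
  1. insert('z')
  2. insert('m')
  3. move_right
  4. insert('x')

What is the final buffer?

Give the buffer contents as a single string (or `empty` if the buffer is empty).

After op 1 (insert('z')): buffer="cozlzrez" (len 8), cursors c1@3 c2@5 c3@8, authorship ..1.2..3
After op 2 (insert('m')): buffer="cozmlzmrezm" (len 11), cursors c1@4 c2@7 c3@11, authorship ..11.22..33
After op 3 (move_right): buffer="cozmlzmrezm" (len 11), cursors c1@5 c2@8 c3@11, authorship ..11.22..33
After op 4 (insert('x')): buffer="cozmlxzmrxezmx" (len 14), cursors c1@6 c2@10 c3@14, authorship ..11.122.2.333

Answer: cozmlxzmrxezmx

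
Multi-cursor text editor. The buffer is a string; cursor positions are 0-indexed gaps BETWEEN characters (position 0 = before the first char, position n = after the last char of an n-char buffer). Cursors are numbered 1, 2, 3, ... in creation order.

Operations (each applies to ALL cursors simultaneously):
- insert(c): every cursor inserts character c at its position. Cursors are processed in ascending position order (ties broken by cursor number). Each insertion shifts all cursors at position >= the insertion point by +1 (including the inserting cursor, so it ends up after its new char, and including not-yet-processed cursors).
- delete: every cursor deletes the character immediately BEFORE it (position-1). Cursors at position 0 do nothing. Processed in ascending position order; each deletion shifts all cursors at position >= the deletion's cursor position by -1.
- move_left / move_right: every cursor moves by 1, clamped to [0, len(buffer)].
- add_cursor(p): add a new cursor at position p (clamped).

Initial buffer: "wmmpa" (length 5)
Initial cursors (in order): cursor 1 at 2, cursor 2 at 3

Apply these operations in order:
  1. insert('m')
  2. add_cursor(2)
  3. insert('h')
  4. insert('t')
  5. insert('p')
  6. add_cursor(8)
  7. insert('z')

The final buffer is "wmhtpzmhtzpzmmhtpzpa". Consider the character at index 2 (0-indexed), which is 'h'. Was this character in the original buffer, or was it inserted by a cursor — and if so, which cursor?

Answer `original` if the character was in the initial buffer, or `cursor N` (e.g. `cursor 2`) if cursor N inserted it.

Answer: cursor 3

Derivation:
After op 1 (insert('m')): buffer="wmmmmpa" (len 7), cursors c1@3 c2@5, authorship ..1.2..
After op 2 (add_cursor(2)): buffer="wmmmmpa" (len 7), cursors c3@2 c1@3 c2@5, authorship ..1.2..
After op 3 (insert('h')): buffer="wmhmhmmhpa" (len 10), cursors c3@3 c1@5 c2@8, authorship ..311.22..
After op 4 (insert('t')): buffer="wmhtmhtmmhtpa" (len 13), cursors c3@4 c1@7 c2@11, authorship ..33111.222..
After op 5 (insert('p')): buffer="wmhtpmhtpmmhtppa" (len 16), cursors c3@5 c1@9 c2@14, authorship ..3331111.2222..
After op 6 (add_cursor(8)): buffer="wmhtpmhtpmmhtppa" (len 16), cursors c3@5 c4@8 c1@9 c2@14, authorship ..3331111.2222..
After op 7 (insert('z')): buffer="wmhtpzmhtzpzmmhtpzpa" (len 20), cursors c3@6 c4@10 c1@12 c2@18, authorship ..3333111411.22222..
Authorship (.=original, N=cursor N): . . 3 3 3 3 1 1 1 4 1 1 . 2 2 2 2 2 . .
Index 2: author = 3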